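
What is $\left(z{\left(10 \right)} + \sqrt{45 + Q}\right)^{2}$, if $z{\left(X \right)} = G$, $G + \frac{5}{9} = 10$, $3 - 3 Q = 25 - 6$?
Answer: $\frac{10438}{81} + \frac{170 \sqrt{357}}{27} \approx 247.83$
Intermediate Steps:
$Q = - \frac{16}{3}$ ($Q = 1 - \frac{25 - 6}{3} = 1 - \frac{19}{3} = - \frac{16}{3} \approx -5.3333$)
$G = \frac{85}{9}$ ($G = - \frac{5}{9} + 10 = \frac{85}{9} \approx 9.4444$)
$z{\left(X \right)} = \frac{85}{9}$
$\left(z{\left(10 \right)} + \sqrt{45 + Q}\right)^{2} = \left(\frac{85}{9} + \sqrt{45 - \frac{16}{3}}\right)^{2} = \left(\frac{85}{9} + \sqrt{\frac{119}{3}}\right)^{2} = \left(\frac{85}{9} + \frac{\sqrt{357}}{3}\right)^{2}$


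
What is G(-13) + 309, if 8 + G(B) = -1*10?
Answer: 291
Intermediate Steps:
G(B) = -18 (G(B) = -8 - 1*10 = -8 - 10 = -18)
G(-13) + 309 = -18 + 309 = 291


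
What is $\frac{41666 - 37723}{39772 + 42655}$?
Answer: $\frac{3943}{82427} \approx 0.047836$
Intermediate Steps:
$\frac{41666 - 37723}{39772 + 42655} = \frac{3943}{82427}$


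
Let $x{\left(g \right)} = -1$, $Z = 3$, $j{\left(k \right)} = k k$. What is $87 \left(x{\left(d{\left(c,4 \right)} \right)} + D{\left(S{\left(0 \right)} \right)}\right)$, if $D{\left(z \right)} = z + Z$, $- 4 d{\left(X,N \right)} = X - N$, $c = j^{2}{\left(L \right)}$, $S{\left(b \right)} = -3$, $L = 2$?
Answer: $-87$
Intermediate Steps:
$j{\left(k \right)} = k^{2}$
$c = 16$ ($c = \left(2^{2}\right)^{2} = 4^{2} = 16$)
$d{\left(X,N \right)} = - \frac{X}{4} + \frac{N}{4}$ ($d{\left(X,N \right)} = - \frac{X - N}{4} = - \frac{X}{4} + \frac{N}{4}$)
$D{\left(z \right)} = 3 + z$ ($D{\left(z \right)} = z + 3 = 3 + z$)
$87 \left(x{\left(d{\left(c,4 \right)} \right)} + D{\left(S{\left(0 \right)} \right)}\right) = 87 \left(-1 + \left(3 - 3\right)\right) = 87 \left(-1 + 0\right) = 87 \left(-1\right) = -87$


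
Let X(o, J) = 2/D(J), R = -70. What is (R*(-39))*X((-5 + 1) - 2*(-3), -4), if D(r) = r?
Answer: -1365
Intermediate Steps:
X(o, J) = 2/J
(R*(-39))*X((-5 + 1) - 2*(-3), -4) = (-70*(-39))*(2/(-4)) = 2730*(2*(-¼)) = 2730*(-½) = -1365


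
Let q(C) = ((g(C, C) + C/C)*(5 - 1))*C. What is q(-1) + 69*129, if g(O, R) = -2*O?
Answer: 8889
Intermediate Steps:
q(C) = C*(4 - 8*C) (q(C) = ((-2*C + C/C)*(5 - 1))*C = ((-2*C + 1)*4)*C = ((1 - 2*C)*4)*C = (4 - 8*C)*C = C*(4 - 8*C))
q(-1) + 69*129 = 4*(-1)*(1 - 2*(-1)) + 69*129 = 4*(-1)*(1 + 2) + 8901 = 4*(-1)*3 + 8901 = -12 + 8901 = 8889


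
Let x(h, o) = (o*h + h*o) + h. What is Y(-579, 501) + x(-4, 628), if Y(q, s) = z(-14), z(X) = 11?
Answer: -5017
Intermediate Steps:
Y(q, s) = 11
x(h, o) = h + 2*h*o (x(h, o) = (h*o + h*o) + h = 2*h*o + h = h + 2*h*o)
Y(-579, 501) + x(-4, 628) = 11 - 4*(1 + 2*628) = 11 - 4*(1 + 1256) = 11 - 4*1257 = 11 - 5028 = -5017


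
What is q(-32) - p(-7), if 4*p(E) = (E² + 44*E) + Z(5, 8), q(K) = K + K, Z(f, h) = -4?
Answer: 7/4 ≈ 1.7500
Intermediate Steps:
q(K) = 2*K
p(E) = -1 + 11*E + E²/4 (p(E) = ((E² + 44*E) - 4)/4 = (-4 + E² + 44*E)/4 = -1 + 11*E + E²/4)
q(-32) - p(-7) = 2*(-32) - (-1 + 11*(-7) + (¼)*(-7)²) = -64 - (-1 - 77 + (¼)*49) = -64 - (-1 - 77 + 49/4) = -64 - 1*(-263/4) = -64 + 263/4 = 7/4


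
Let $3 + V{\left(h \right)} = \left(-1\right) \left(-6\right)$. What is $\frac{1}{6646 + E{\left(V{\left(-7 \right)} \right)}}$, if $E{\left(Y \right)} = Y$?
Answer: $\frac{1}{6649} \approx 0.0001504$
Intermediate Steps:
$V{\left(h \right)} = 3$ ($V{\left(h \right)} = -3 - -6 = -3 + 6 = 3$)
$\frac{1}{6646 + E{\left(V{\left(-7 \right)} \right)}} = \frac{1}{6646 + 3} = \frac{1}{6649}$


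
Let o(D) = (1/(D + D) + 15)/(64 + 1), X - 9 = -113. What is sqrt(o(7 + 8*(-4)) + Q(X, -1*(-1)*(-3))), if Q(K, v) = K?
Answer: I*sqrt(43842630)/650 ≈ 10.187*I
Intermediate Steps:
X = -104 (X = 9 - 113 = -104)
o(D) = 3/13 + 1/(130*D) (o(D) = (1/(2*D) + 15)/65 = (1/(2*D) + 15)*(1/65) = (15 + 1/(2*D))*(1/65) = 3/13 + 1/(130*D))
sqrt(o(7 + 8*(-4)) + Q(X, -1*(-1)*(-3))) = sqrt((1 + 30*(7 + 8*(-4)))/(130*(7 + 8*(-4))) - 104) = sqrt((1 + 30*(7 - 32))/(130*(7 - 32)) - 104) = sqrt((1/130)*(1 + 30*(-25))/(-25) - 104) = sqrt((1/130)*(-1/25)*(1 - 750) - 104) = sqrt((1/130)*(-1/25)*(-749) - 104) = sqrt(749/3250 - 104) = sqrt(-337251/3250) = I*sqrt(43842630)/650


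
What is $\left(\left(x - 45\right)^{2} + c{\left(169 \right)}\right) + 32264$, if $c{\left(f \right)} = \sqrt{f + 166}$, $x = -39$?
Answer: $39320 + \sqrt{335} \approx 39338.0$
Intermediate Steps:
$c{\left(f \right)} = \sqrt{166 + f}$
$\left(\left(x - 45\right)^{2} + c{\left(169 \right)}\right) + 32264 = \left(\left(-39 - 45\right)^{2} + \sqrt{166 + 169}\right) + 32264 = \left(\left(-84\right)^{2} + \sqrt{335}\right) + 32264 = \left(7056 + \sqrt{335}\right) + 32264 = 39320 + \sqrt{335}$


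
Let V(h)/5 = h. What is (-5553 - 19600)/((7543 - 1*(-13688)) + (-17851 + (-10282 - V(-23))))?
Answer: 25153/6787 ≈ 3.7061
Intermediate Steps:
V(h) = 5*h
(-5553 - 19600)/((7543 - 1*(-13688)) + (-17851 + (-10282 - V(-23)))) = (-5553 - 19600)/((7543 - 1*(-13688)) + (-17851 + (-10282 - 5*(-23)))) = -25153/((7543 + 13688) + (-17851 + (-10282 - 1*(-115)))) = -25153/(21231 + (-17851 + (-10282 + 115))) = -25153/(21231 + (-17851 - 10167)) = -25153/(21231 - 28018) = -25153/(-6787) = -25153*(-1/6787) = 25153/6787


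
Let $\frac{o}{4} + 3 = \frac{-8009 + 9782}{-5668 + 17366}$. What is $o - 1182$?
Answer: $- \frac{6980160}{5849} \approx -1193.4$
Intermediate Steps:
$o = - \frac{66642}{5849}$ ($o = -12 + 4 \frac{-8009 + 9782}{-5668 + 17366} = -12 + 4 \cdot \frac{1773}{11698} = -12 + \frac{3546}{5849} = - \frac{66642}{5849} \approx -11.394$)
$o - 1182 = - \frac{66642}{5849} - 1182 = - \frac{6980160}{5849}$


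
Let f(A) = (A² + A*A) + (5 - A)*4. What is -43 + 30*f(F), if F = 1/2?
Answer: 512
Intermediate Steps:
F = ½ ≈ 0.50000
f(A) = 20 - 4*A + 2*A² (f(A) = (A² + A²) + (20 - 4*A) = 2*A² + (20 - 4*A) = 20 - 4*A + 2*A²)
-43 + 30*f(F) = -43 + 30*(20 - 4*½ + 2*(½)²) = -43 + 30*(20 - 2 + 2*(¼)) = -43 + 30*(20 - 2 + ½) = -43 + 30*(37/2) = -43 + 555 = 512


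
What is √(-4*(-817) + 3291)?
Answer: √6559 ≈ 80.988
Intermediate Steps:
√(-4*(-817) + 3291) = √(3268 + 3291) = √6559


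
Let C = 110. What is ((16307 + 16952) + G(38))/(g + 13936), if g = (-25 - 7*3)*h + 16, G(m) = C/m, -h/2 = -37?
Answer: 157994/50103 ≈ 3.1534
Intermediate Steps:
h = 74 (h = -2*(-37) = 74)
G(m) = 110/m
g = -3388 (g = (-25 - 7*3)*74 + 16 = (-25 - 1*21)*74 + 16 = (-25 - 21)*74 + 16 = -46*74 + 16 = -3404 + 16 = -3388)
((16307 + 16952) + G(38))/(g + 13936) = ((16307 + 16952) + 110/38)/(-3388 + 13936) = (33259 + 110*(1/38))/10548 = (33259 + 55/19)*(1/10548) = (631976/19)*(1/10548) = 157994/50103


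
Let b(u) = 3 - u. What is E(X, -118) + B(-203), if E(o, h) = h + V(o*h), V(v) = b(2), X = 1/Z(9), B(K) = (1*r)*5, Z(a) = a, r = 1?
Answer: -112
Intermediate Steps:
B(K) = 5 (B(K) = (1*1)*5 = 1*5 = 5)
X = ⅑ (X = 1/9 = ⅑ ≈ 0.11111)
V(v) = 1 (V(v) = 3 - 1*2 = 3 - 2 = 1)
E(o, h) = 1 + h (E(o, h) = h + 1 = 1 + h)
E(X, -118) + B(-203) = (1 - 118) + 5 = -117 + 5 = -112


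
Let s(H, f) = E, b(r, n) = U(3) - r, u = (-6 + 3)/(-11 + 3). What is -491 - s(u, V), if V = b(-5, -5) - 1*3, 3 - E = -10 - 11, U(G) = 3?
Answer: -515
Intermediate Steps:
u = 3/8 (u = -3/(-8) = -3*(-1/8) = 3/8 ≈ 0.37500)
b(r, n) = 3 - r
E = 24 (E = 3 - (-10 - 11) = 3 - 1*(-21) = 3 + 21 = 24)
V = 5 (V = (3 - 1*(-5)) - 1*3 = (3 + 5) - 3 = 8 - 3 = 5)
s(H, f) = 24
-491 - s(u, V) = -491 - 1*24 = -491 - 24 = -515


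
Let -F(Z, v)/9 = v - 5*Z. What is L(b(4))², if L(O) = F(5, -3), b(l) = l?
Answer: 63504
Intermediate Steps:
F(Z, v) = -9*v + 45*Z (F(Z, v) = -9*(v - 5*Z) = -9*v + 45*Z)
L(O) = 252 (L(O) = -9*(-3) + 45*5 = 27 + 225 = 252)
L(b(4))² = 252² = 63504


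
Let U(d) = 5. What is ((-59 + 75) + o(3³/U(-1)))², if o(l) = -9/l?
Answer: 1849/9 ≈ 205.44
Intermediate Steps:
((-59 + 75) + o(3³/U(-1)))² = ((-59 + 75) - 9/(3³/5))² = (16 - 9/(27*(⅕)))² = (16 - 9/27/5)² = (16 - 9*5/27)² = (16 - 5/3)² = (43/3)² = 1849/9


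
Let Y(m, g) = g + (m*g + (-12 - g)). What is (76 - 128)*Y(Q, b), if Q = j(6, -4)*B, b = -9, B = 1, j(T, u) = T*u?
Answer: -10608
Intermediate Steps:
Q = -24 (Q = (6*(-4))*1 = -24*1 = -24)
Y(m, g) = -12 + g*m (Y(m, g) = g + (g*m + (-12 - g)) = g + (-12 - g + g*m) = -12 + g*m)
(76 - 128)*Y(Q, b) = (76 - 128)*(-12 - 9*(-24)) = -52*(-12 + 216) = -52*204 = -10608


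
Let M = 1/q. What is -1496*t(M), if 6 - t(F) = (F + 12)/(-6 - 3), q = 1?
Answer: -100232/9 ≈ -11137.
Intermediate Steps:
M = 1 (M = 1/1 = 1)
t(F) = 22/3 + F/9 (t(F) = 6 - (F + 12)/(-6 - 3) = 6 - (12 + F)/(-9) = 6 - (12 + F)*(-1)/9 = 6 - (-4/3 - F/9) = 6 + (4/3 + F/9) = 22/3 + F/9)
-1496*t(M) = -1496*(22/3 + (1/9)*1) = -1496*(22/3 + 1/9) = -1496*67/9 = -100232/9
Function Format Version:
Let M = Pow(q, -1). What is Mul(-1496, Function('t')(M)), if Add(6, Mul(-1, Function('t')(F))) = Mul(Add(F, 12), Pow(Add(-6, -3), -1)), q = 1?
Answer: Rational(-100232, 9) ≈ -11137.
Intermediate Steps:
M = 1 (M = Pow(1, -1) = 1)
Function('t')(F) = Add(Rational(22, 3), Mul(Rational(1, 9), F)) (Function('t')(F) = Add(6, Mul(-1, Mul(Add(F, 12), Pow(Add(-6, -3), -1)))) = Add(6, Mul(-1, Mul(Add(12, F), Pow(-9, -1)))) = Add(6, Mul(-1, Mul(Add(12, F), Rational(-1, 9)))) = Add(6, Mul(-1, Add(Rational(-4, 3), Mul(Rational(-1, 9), F)))) = Add(6, Add(Rational(4, 3), Mul(Rational(1, 9), F))) = Add(Rational(22, 3), Mul(Rational(1, 9), F)))
Mul(-1496, Function('t')(M)) = Mul(-1496, Add(Rational(22, 3), Mul(Rational(1, 9), 1))) = Mul(-1496, Add(Rational(22, 3), Rational(1, 9))) = Mul(-1496, Rational(67, 9)) = Rational(-100232, 9)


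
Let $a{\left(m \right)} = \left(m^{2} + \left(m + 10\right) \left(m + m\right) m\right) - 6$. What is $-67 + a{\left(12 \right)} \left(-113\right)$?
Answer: $-731629$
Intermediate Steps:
$a{\left(m \right)} = -6 + m^{2} + 2 m^{2} \left(10 + m\right)$ ($a{\left(m \right)} = \left(m^{2} + \left(10 + m\right) 2 m m\right) - 6 = \left(m^{2} + 2 m \left(10 + m\right) m\right) - 6 = \left(m^{2} + 2 m^{2} \left(10 + m\right)\right) - 6 = -6 + m^{2} + 2 m^{2} \left(10 + m\right)$)
$-67 + a{\left(12 \right)} \left(-113\right) = -67 + \left(-6 + 2 \cdot 12^{3} + 21 \cdot 12^{2}\right) \left(-113\right) = -67 + \left(-6 + 2 \cdot 1728 + 21 \cdot 144\right) \left(-113\right) = -67 + \left(-6 + 3456 + 3024\right) \left(-113\right) = -67 + 6474 \left(-113\right) = -67 - 731562 = -731629$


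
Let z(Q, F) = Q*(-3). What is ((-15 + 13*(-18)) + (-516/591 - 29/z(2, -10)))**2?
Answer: 83889591769/1397124 ≈ 60045.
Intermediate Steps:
z(Q, F) = -3*Q
((-15 + 13*(-18)) + (-516/591 - 29/z(2, -10)))**2 = ((-15 + 13*(-18)) + (-516/591 - 29/((-3*2))))**2 = ((-15 - 234) + (-516*1/591 - 29/(-6)))**2 = (-249 + (-172/197 - 29*(-1/6)))**2 = (-249 + (-172/197 + 29/6))**2 = (-249 + 4681/1182)**2 = (-289637/1182)**2 = 83889591769/1397124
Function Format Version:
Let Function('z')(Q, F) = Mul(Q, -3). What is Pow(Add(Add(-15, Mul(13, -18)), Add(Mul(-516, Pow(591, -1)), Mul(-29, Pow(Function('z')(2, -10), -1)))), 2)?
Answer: Rational(83889591769, 1397124) ≈ 60045.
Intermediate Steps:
Function('z')(Q, F) = Mul(-3, Q)
Pow(Add(Add(-15, Mul(13, -18)), Add(Mul(-516, Pow(591, -1)), Mul(-29, Pow(Function('z')(2, -10), -1)))), 2) = Pow(Add(Add(-15, Mul(13, -18)), Add(Mul(-516, Pow(591, -1)), Mul(-29, Pow(Mul(-3, 2), -1)))), 2) = Pow(Add(Add(-15, -234), Add(Mul(-516, Rational(1, 591)), Mul(-29, Pow(-6, -1)))), 2) = Pow(Add(-249, Add(Rational(-172, 197), Mul(-29, Rational(-1, 6)))), 2) = Pow(Add(-249, Add(Rational(-172, 197), Rational(29, 6))), 2) = Pow(Add(-249, Rational(4681, 1182)), 2) = Pow(Rational(-289637, 1182), 2) = Rational(83889591769, 1397124)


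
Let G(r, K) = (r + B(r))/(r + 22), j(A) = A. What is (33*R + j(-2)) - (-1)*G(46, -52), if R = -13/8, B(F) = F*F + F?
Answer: -3149/136 ≈ -23.154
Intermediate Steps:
B(F) = F + F**2 (B(F) = F**2 + F = F + F**2)
R = -13/8 (R = -13*1/8 = -13/8 ≈ -1.6250)
G(r, K) = (r + r*(1 + r))/(22 + r) (G(r, K) = (r + r*(1 + r))/(r + 22) = (r + r*(1 + r))/(22 + r))
(33*R + j(-2)) - (-1)*G(46, -52) = (33*(-13/8) - 2) - (-1)*46*(2 + 46)/(22 + 46) = (-429/8 - 2) - (-1)*46*48/68 = -445/8 - (-1)*46*(1/68)*48 = -445/8 - (-1)*552/17 = -445/8 - 1*(-552/17) = -445/8 + 552/17 = -3149/136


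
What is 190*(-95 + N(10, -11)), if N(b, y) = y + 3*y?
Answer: -26410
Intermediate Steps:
N(b, y) = 4*y
190*(-95 + N(10, -11)) = 190*(-95 + 4*(-11)) = 190*(-95 - 44) = 190*(-139) = -26410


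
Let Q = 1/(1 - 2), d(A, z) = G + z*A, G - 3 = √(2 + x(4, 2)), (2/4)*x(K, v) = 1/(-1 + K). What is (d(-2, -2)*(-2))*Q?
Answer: 14 + 4*√6/3 ≈ 17.266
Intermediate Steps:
x(K, v) = 2/(-1 + K)
G = 3 + 2*√6/3 (G = 3 + √(2 + 2/(-1 + 4)) = 3 + √(2 + 2/3) = 3 + √(2 + 2*(⅓)) = 3 + √(2 + ⅔) = 3 + √(8/3) = 3 + 2*√6/3 ≈ 4.6330)
d(A, z) = 3 + 2*√6/3 + A*z (d(A, z) = (3 + 2*√6/3) + z*A = (3 + 2*√6/3) + A*z = 3 + 2*√6/3 + A*z)
Q = -1 (Q = 1/(-1) = -1)
(d(-2, -2)*(-2))*Q = ((3 + 2*√6/3 - 2*(-2))*(-2))*(-1) = ((3 + 2*√6/3 + 4)*(-2))*(-1) = ((7 + 2*√6/3)*(-2))*(-1) = (-14 - 4*√6/3)*(-1) = 14 + 4*√6/3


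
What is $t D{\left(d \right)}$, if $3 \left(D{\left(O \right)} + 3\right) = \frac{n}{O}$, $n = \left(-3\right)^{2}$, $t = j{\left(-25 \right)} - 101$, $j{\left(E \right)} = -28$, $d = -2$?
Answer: $\frac{1161}{2} \approx 580.5$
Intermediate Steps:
$t = -129$ ($t = -28 - 101 = -129$)
$n = 9$
$D{\left(O \right)} = -3 + \frac{3}{O}$ ($D{\left(O \right)} = -3 + \frac{9 \frac{1}{O}}{3} = -3 + \frac{3}{O}$)
$t D{\left(d \right)} = - 129 \left(-3 + \frac{3}{-2}\right) = - 129 \left(-3 + 3 \left(- \frac{1}{2}\right)\right) = - 129 \left(-3 - \frac{3}{2}\right) = \left(-129\right) \left(- \frac{9}{2}\right) = \frac{1161}{2}$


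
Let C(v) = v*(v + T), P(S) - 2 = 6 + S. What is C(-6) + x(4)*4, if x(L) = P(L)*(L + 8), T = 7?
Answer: 570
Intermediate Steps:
P(S) = 8 + S (P(S) = 2 + (6 + S) = 8 + S)
C(v) = v*(7 + v) (C(v) = v*(v + 7) = v*(7 + v))
x(L) = (8 + L)² (x(L) = (8 + L)*(L + 8) = (8 + L)*(8 + L) = (8 + L)²)
C(-6) + x(4)*4 = -6*(7 - 6) + (8 + 4)²*4 = -6*1 + 12²*4 = -6 + 144*4 = -6 + 576 = 570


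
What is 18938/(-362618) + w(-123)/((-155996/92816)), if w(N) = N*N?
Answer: -63649494952175/7070869691 ≈ -9001.7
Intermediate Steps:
w(N) = N²
18938/(-362618) + w(-123)/((-155996/92816)) = 18938/(-362618) + (-123)²/((-155996/92816)) = 18938*(-1/362618) + 15129/((-155996*1/92816)) = -9469/181309 + 15129/(-38999/23204) = -9469/181309 + 15129*(-23204/38999) = -9469/181309 - 351053316/38999 = -63649494952175/7070869691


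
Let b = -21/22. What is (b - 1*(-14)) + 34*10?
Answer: 7767/22 ≈ 353.05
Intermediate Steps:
b = -21/22 (b = -21*1/22 = -21/22 ≈ -0.95455)
(b - 1*(-14)) + 34*10 = (-21/22 - 1*(-14)) + 34*10 = (-21/22 + 14) + 340 = 287/22 + 340 = 7767/22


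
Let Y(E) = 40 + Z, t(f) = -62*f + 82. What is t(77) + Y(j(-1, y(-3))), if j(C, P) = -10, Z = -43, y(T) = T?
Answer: -4695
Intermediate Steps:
t(f) = 82 - 62*f
Y(E) = -3 (Y(E) = 40 - 43 = -3)
t(77) + Y(j(-1, y(-3))) = (82 - 62*77) - 3 = (82 - 4774) - 3 = -4692 - 3 = -4695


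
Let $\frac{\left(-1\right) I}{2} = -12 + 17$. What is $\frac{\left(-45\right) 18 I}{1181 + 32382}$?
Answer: $\frac{8100}{33563} \approx 0.24134$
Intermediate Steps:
$I = -10$ ($I = - 2 \left(-12 + 17\right) = \left(-2\right) 5 = -10$)
$\frac{\left(-45\right) 18 I}{1181 + 32382} = \frac{\left(-45\right) 18 \left(-10\right)}{1181 + 32382} = \frac{\left(-810\right) \left(-10\right)}{33563} = 8100 \cdot \frac{1}{33563} = \frac{8100}{33563}$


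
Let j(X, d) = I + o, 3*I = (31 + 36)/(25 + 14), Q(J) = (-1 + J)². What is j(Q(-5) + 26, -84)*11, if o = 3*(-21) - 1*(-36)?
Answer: -34012/117 ≈ -290.70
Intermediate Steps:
o = -27 (o = -63 + 36 = -27)
I = 67/117 (I = ((31 + 36)/(25 + 14))/3 = (67/39)/3 = (67*(1/39))/3 = (⅓)*(67/39) = 67/117 ≈ 0.57265)
j(X, d) = -3092/117 (j(X, d) = 67/117 - 27 = -3092/117)
j(Q(-5) + 26, -84)*11 = -3092/117*11 = -34012/117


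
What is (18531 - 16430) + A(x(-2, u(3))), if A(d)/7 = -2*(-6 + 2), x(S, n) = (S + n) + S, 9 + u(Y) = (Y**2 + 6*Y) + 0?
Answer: 2157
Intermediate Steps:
u(Y) = -9 + Y**2 + 6*Y (u(Y) = -9 + ((Y**2 + 6*Y) + 0) = -9 + (Y**2 + 6*Y) = -9 + Y**2 + 6*Y)
x(S, n) = n + 2*S
A(d) = 56 (A(d) = 7*(-2*(-6 + 2)) = 7*(-2*(-4)) = 7*8 = 56)
(18531 - 16430) + A(x(-2, u(3))) = (18531 - 16430) + 56 = 2101 + 56 = 2157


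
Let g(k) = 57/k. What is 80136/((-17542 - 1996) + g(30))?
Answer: -801360/195361 ≈ -4.1019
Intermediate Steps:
80136/((-17542 - 1996) + g(30)) = 80136/((-17542 - 1996) + 57/30) = 80136/(-19538 + 57*(1/30)) = 80136/(-19538 + 19/10) = 80136/(-195361/10) = 80136*(-10/195361) = -801360/195361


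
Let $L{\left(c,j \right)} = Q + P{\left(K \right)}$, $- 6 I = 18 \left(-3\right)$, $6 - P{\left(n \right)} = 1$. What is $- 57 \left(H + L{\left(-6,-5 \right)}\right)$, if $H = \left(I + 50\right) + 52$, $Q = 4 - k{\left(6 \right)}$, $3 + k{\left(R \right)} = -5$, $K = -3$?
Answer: $-7296$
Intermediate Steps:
$P{\left(n \right)} = 5$ ($P{\left(n \right)} = 6 - 1 = 5$)
$k{\left(R \right)} = -8$ ($k{\left(R \right)} = -3 - 5 = -8$)
$I = 9$ ($I = - \frac{18 \left(-3\right)}{6} = \left(- \frac{1}{6}\right) \left(-54\right) = 9$)
$Q = 12$ ($Q = 4 - -8 = 4 + 8 = 12$)
$H = 111$ ($H = \left(9 + 50\right) + 52 = 59 + 52 = 111$)
$L{\left(c,j \right)} = 17$ ($L{\left(c,j \right)} = 12 + 5 = 17$)
$- 57 \left(H + L{\left(-6,-5 \right)}\right) = - 57 \left(111 + 17\right) = \left(-57\right) 128 = -7296$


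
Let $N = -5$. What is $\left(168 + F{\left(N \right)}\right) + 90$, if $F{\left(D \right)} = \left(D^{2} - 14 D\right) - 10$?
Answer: $343$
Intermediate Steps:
$F{\left(D \right)} = -10 + D^{2} - 14 D$
$\left(168 + F{\left(N \right)}\right) + 90 = \left(168 - \left(-60 - 25\right)\right) + 90 = \left(168 + \left(-10 + 25 + 70\right)\right) + 90 = \left(168 + 85\right) + 90 = 253 + 90 = 343$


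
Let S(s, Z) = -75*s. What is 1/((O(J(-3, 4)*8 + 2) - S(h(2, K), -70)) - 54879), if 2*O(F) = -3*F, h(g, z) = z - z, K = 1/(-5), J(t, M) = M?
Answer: -1/54930 ≈ -1.8205e-5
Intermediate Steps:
K = -1/5 ≈ -0.20000
h(g, z) = 0
O(F) = -3*F/2 (O(F) = (-3*F)/2 = -3*F/2)
1/((O(J(-3, 4)*8 + 2) - S(h(2, K), -70)) - 54879) = 1/((-3*(4*8 + 2)/2 - (-75)*0) - 54879) = 1/((-3*(32 + 2)/2 - 1*0) - 54879) = 1/((-3/2*34 + 0) - 54879) = 1/((-51 + 0) - 54879) = 1/(-51 - 54879) = 1/(-54930) = -1/54930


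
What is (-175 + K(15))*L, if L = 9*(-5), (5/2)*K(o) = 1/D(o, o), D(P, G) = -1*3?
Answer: 7881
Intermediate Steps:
D(P, G) = -3
K(o) = -2/15 (K(o) = (2/5)/(-3) = (2/5)*(-1/3) = -2/15)
L = -45
(-175 + K(15))*L = (-175 - 2/15)*(-45) = -2627/15*(-45) = 7881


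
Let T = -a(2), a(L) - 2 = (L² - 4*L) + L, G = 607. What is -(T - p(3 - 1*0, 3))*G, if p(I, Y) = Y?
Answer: 1821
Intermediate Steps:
a(L) = 2 + L² - 3*L (a(L) = 2 + ((L² - 4*L) + L) = 2 + (L² - 3*L) = 2 + L² - 3*L)
T = 0 (T = -(2 + 2² - 3*2) = -(2 + 4 - 6) = -1*0 = 0)
-(T - p(3 - 1*0, 3))*G = -(0 - 1*3)*607 = -(0 - 3)*607 = -(-3)*607 = -1*(-1821) = 1821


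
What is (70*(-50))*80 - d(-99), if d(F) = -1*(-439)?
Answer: -280439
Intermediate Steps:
d(F) = 439
(70*(-50))*80 - d(-99) = (70*(-50))*80 - 1*439 = -3500*80 - 439 = -280000 - 439 = -280439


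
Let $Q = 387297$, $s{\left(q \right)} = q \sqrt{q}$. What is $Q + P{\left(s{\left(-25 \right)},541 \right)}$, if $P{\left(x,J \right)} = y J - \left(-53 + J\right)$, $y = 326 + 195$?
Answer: $668670$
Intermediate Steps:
$s{\left(q \right)} = q^{\frac{3}{2}}$
$y = 521$
$P{\left(x,J \right)} = 53 + 520 J$ ($P{\left(x,J \right)} = 521 J - \left(-53 + J\right) = 53 + 520 J$)
$Q + P{\left(s{\left(-25 \right)},541 \right)} = 387297 + \left(53 + 520 \cdot 541\right) = 387297 + \left(53 + 281320\right) = 387297 + 281373 = 668670$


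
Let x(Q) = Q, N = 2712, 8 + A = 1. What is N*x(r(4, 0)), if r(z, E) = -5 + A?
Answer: -32544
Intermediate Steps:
A = -7 (A = -8 + 1 = -7)
r(z, E) = -12 (r(z, E) = -5 - 7 = -12)
N*x(r(4, 0)) = 2712*(-12) = -32544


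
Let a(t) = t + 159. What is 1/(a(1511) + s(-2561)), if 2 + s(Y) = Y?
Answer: -1/893 ≈ -0.0011198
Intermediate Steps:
s(Y) = -2 + Y
a(t) = 159 + t
1/(a(1511) + s(-2561)) = 1/((159 + 1511) + (-2 - 2561)) = 1/(1670 - 2563) = 1/(-893) = -1/893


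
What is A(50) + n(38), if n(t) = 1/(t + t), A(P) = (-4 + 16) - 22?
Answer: -759/76 ≈ -9.9868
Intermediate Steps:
A(P) = -10 (A(P) = 12 - 22 = -10)
n(t) = 1/(2*t)
A(50) + n(38) = -10 + (1/2)/38 = -10 + (1/2)*(1/38) = -10 + 1/76 = -759/76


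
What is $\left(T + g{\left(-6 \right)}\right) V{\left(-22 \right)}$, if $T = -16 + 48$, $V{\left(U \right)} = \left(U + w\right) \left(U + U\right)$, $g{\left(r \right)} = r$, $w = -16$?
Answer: $43472$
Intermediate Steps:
$V{\left(U \right)} = 2 U \left(-16 + U\right)$ ($V{\left(U \right)} = \left(U - 16\right) \left(U + U\right) = \left(-16 + U\right) 2 U = 2 U \left(-16 + U\right)$)
$T = 32$
$\left(T + g{\left(-6 \right)}\right) V{\left(-22 \right)} = \left(32 - 6\right) 2 \left(-22\right) \left(-16 - 22\right) = 26 \cdot 2 \left(-22\right) \left(-38\right) = 26 \cdot 1672 = 43472$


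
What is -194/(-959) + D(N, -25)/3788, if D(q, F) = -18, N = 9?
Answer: 358805/1816346 ≈ 0.19754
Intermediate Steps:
-194/(-959) + D(N, -25)/3788 = -194/(-959) - 18/3788 = -194*(-1/959) - 18*1/3788 = 194/959 - 9/1894 = 358805/1816346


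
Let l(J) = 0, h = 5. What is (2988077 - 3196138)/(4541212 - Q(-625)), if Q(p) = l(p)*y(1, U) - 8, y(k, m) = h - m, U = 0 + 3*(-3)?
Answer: -208061/4541220 ≈ -0.045816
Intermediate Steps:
U = -9 (U = 0 - 9 = -9)
y(k, m) = 5 - m
Q(p) = -8 (Q(p) = 0*(5 - 1*(-9)) - 8 = 0*(5 + 9) - 8 = 0*14 - 8 = 0 - 8 = -8)
(2988077 - 3196138)/(4541212 - Q(-625)) = (2988077 - 3196138)/(4541212 - 1*(-8)) = -208061/(4541212 + 8) = -208061/4541220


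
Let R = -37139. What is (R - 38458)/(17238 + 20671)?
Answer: -75597/37909 ≈ -1.9942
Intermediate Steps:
(R - 38458)/(17238 + 20671) = (-37139 - 38458)/(17238 + 20671) = -75597/37909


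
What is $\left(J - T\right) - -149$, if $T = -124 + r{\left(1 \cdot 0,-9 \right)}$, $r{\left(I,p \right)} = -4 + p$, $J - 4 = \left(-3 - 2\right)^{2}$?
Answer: $315$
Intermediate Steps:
$J = 29$ ($J = 4 + \left(-3 - 2\right)^{2} = 4 + \left(-5\right)^{2} = 4 + 25 = 29$)
$T = -137$ ($T = -124 - 13 = -137$)
$\left(J - T\right) - -149 = \left(29 - -137\right) - -149 = \left(29 + 137\right) + 149 = 166 + 149 = 315$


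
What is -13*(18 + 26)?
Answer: -572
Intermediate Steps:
-13*(18 + 26) = -13*44 = -572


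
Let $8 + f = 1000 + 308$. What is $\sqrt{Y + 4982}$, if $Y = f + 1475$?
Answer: $\sqrt{7757} \approx 88.074$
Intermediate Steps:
$f = 1300$ ($f = -8 + \left(1000 + 308\right) = -8 + 1308 = 1300$)
$Y = 2775$ ($Y = 1300 + 1475 = 2775$)
$\sqrt{Y + 4982} = \sqrt{2775 + 4982} = \sqrt{7757}$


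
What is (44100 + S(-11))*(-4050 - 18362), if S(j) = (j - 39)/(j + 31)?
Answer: -988313170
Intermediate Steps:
S(j) = (-39 + j)/(31 + j)
(44100 + S(-11))*(-4050 - 18362) = (44100 + (-39 - 11)/(31 - 11))*(-4050 - 18362) = (44100 - 50/20)*(-22412) = (44100 + (1/20)*(-50))*(-22412) = (44100 - 5/2)*(-22412) = (88195/2)*(-22412) = -988313170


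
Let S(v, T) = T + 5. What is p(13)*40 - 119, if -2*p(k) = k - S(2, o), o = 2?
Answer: -239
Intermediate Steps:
S(v, T) = 5 + T
p(k) = 7/2 - k/2 (p(k) = -(k - (5 + 2))/2 = -(k - 1*7)/2 = -(k - 7)/2 = -(-7 + k)/2 = 7/2 - k/2)
p(13)*40 - 119 = (7/2 - 1/2*13)*40 - 119 = (7/2 - 13/2)*40 - 119 = -3*40 - 119 = -120 - 119 = -239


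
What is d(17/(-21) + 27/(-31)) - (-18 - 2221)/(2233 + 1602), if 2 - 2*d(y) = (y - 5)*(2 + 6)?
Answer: 70667834/2496585 ≈ 28.306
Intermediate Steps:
d(y) = 21 - 4*y (d(y) = 1 - (y - 5)*(2 + 6)/2 = 1 - (-5 + y)*8/2 = 1 - (-40 + 8*y)/2 = 1 + (20 - 4*y) = 21 - 4*y)
d(17/(-21) + 27/(-31)) - (-18 - 2221)/(2233 + 1602) = (21 - 4*(17/(-21) + 27/(-31))) - (-18 - 2221)/(2233 + 1602) = (21 - 4*(17*(-1/21) + 27*(-1/31))) - (-2239)/3835 = (21 - 4*(-17/21 - 27/31)) - (-2239)/3835 = (21 - 4*(-1094/651)) - 1*(-2239/3835) = (21 + 4376/651) + 2239/3835 = 18047/651 + 2239/3835 = 70667834/2496585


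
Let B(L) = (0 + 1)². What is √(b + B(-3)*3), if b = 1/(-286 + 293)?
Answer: √154/7 ≈ 1.7728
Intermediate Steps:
B(L) = 1 (B(L) = 1² = 1)
b = ⅐ (b = 1/7 = ⅐ ≈ 0.14286)
√(b + B(-3)*3) = √(⅐ + 1*3) = √(⅐ + 3) = √(22/7) = √154/7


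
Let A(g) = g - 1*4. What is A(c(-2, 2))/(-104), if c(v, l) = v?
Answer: 3/52 ≈ 0.057692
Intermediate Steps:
A(g) = -4 + g (A(g) = g - 4 = -4 + g)
A(c(-2, 2))/(-104) = (-4 - 2)/(-104) = -6*(-1/104) = 3/52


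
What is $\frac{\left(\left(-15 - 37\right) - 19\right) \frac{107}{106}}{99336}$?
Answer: $- \frac{7597}{10529616} \approx -0.00072149$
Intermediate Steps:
$\frac{\left(\left(-15 - 37\right) - 19\right) \frac{107}{106}}{99336} = \left(-52 - 19\right) 107 \cdot \frac{1}{106} \cdot \frac{1}{99336} = \left(-71\right) \frac{107}{106} \cdot \frac{1}{99336} = \left(- \frac{7597}{106}\right) \frac{1}{99336} = - \frac{7597}{10529616}$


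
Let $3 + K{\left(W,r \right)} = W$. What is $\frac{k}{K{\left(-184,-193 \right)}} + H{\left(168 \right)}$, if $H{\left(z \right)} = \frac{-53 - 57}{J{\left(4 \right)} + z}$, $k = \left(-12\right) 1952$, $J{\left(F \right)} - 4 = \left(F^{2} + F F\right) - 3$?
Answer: $\frac{4687654}{37587} \approx 124.71$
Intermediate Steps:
$J{\left(F \right)} = 1 + 2 F^{2}$ ($J{\left(F \right)} = 4 - \left(3 - F^{2} - F F\right) = 4 + \left(\left(F^{2} + F^{2}\right) - 3\right) = 4 + \left(2 F^{2} - 3\right) = 4 + \left(-3 + 2 F^{2}\right) = 1 + 2 F^{2}$)
$K{\left(W,r \right)} = -3 + W$
$k = -23424$
$H{\left(z \right)} = - \frac{110}{33 + z}$ ($H{\left(z \right)} = \frac{-53 - 57}{\left(1 + 2 \cdot 4^{2}\right) + z} = - \frac{110}{\left(1 + 2 \cdot 16\right) + z} = - \frac{110}{\left(1 + 32\right) + z} = - \frac{110}{33 + z}$)
$\frac{k}{K{\left(-184,-193 \right)}} + H{\left(168 \right)} = - \frac{23424}{-3 - 184} - \frac{110}{33 + 168} = - \frac{23424}{-187} - \frac{110}{201} = \left(-23424\right) \left(- \frac{1}{187}\right) - \frac{110}{201} = \frac{23424}{187} - \frac{110}{201} = \frac{4687654}{37587}$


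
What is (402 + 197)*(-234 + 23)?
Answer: -126389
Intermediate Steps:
(402 + 197)*(-234 + 23) = 599*(-211) = -126389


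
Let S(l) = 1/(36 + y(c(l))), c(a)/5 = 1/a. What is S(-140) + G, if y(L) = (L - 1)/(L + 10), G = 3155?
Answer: 31597604/10015 ≈ 3155.0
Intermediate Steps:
c(a) = 5/a (c(a) = 5*(1/a) = 5/a)
y(L) = (-1 + L)/(10 + L)
S(l) = 1/(36 + (-1 + 5/l)/(10 + 5/l))
S(-140) + G = 5*(1 + 2*(-140))/(185 + 359*(-140)) + 3155 = 5*(1 - 280)/(185 - 50260) + 3155 = 5*(-279)/(-50075) + 3155 = 5*(-1/50075)*(-279) + 3155 = 279/10015 + 3155 = 31597604/10015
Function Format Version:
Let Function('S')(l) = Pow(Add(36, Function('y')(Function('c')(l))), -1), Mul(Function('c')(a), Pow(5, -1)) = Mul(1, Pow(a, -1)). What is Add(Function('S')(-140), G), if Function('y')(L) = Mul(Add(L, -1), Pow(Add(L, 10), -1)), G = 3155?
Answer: Rational(31597604, 10015) ≈ 3155.0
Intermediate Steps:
Function('c')(a) = Mul(5, Pow(a, -1)) (Function('c')(a) = Mul(5, Mul(1, Pow(a, -1))) = Mul(5, Pow(a, -1)))
Function('y')(L) = Mul(Pow(Add(10, L), -1), Add(-1, L)) (Function('y')(L) = Mul(Add(-1, L), Pow(Add(10, L), -1)) = Mul(Pow(Add(10, L), -1), Add(-1, L)))
Function('S')(l) = Pow(Add(36, Mul(Pow(Add(10, Mul(5, Pow(l, -1))), -1), Add(-1, Mul(5, Pow(l, -1))))), -1)
Add(Function('S')(-140), G) = Add(Mul(5, Pow(Add(185, Mul(359, -140)), -1), Add(1, Mul(2, -140))), 3155) = Add(Mul(5, Pow(Add(185, -50260), -1), Add(1, -280)), 3155) = Add(Mul(5, Pow(-50075, -1), -279), 3155) = Add(Mul(5, Rational(-1, 50075), -279), 3155) = Add(Rational(279, 10015), 3155) = Rational(31597604, 10015)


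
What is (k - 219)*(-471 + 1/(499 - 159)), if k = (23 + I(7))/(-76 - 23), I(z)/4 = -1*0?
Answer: 868914214/8415 ≈ 1.0326e+5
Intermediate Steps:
I(z) = 0 (I(z) = 4*(-1*0) = 4*0 = 0)
k = -23/99 (k = (23 + 0)/(-76 - 23) = 23/(-99) = 23*(-1/99) = -23/99 ≈ -0.23232)
(k - 219)*(-471 + 1/(499 - 159)) = (-23/99 - 219)*(-471 + 1/(499 - 159)) = -21704*(-471 + 1/340)/99 = -21704/99*(-160139/340) = 868914214/8415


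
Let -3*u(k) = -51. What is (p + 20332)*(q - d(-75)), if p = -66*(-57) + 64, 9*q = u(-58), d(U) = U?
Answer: 16717336/9 ≈ 1.8575e+6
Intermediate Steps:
u(k) = 17 (u(k) = -⅓*(-51) = 17)
q = 17/9 (q = (⅑)*17 = 17/9 ≈ 1.8889)
p = 3826 (p = 3762 + 64 = 3826)
(p + 20332)*(q - d(-75)) = (3826 + 20332)*(17/9 - 1*(-75)) = 24158*(17/9 + 75) = 24158*(692/9) = 16717336/9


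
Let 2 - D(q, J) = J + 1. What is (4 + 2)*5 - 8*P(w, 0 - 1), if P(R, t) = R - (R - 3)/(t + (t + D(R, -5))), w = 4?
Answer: 0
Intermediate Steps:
D(q, J) = 1 - J (D(q, J) = 2 - (J + 1) = 2 - (1 + J) = 2 + (-1 - J) = 1 - J)
P(R, t) = R - (-3 + R)/(6 + 2*t) (P(R, t) = R - (R - 3)/(t + (t + (1 - 1*(-5)))) = R - (-3 + R)/(t + (t + (1 + 5))) = R - (-3 + R)/(t + (t + 6)) = R - (-3 + R)/(t + (6 + t)) = R - (-3 + R)/(6 + 2*t))
(4 + 2)*5 - 8*P(w, 0 - 1) = (4 + 2)*5 - 4*(3 + 5*4 + 2*4*(0 - 1))/(3 + (0 - 1)) = 6*5 - 4*(3 + 20 + 2*4*(-1))/(3 - 1) = 30 - 4*(3 + 20 - 8)/2 = 30 - 4*15/2 = 30 - 8*15/4 = 30 - 30 = 0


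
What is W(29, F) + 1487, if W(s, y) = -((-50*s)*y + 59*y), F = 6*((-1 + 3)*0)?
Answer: 1487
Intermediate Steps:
F = 0 (F = 6*(2*0) = 6*0 = 0)
W(s, y) = -59*y + 50*s*y (W(s, y) = -(-50*s*y + 59*y) = -(59*y - 50*s*y) = -59*y + 50*s*y)
W(29, F) + 1487 = 0*(-59 + 50*29) + 1487 = 0*(-59 + 1450) + 1487 = 0*1391 + 1487 = 0 + 1487 = 1487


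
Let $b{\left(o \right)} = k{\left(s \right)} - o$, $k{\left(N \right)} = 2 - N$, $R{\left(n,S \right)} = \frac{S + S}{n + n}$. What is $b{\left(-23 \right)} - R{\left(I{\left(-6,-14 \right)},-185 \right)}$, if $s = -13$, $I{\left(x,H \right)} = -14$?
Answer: $\frac{347}{14} \approx 24.786$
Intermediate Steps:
$R{\left(n,S \right)} = \frac{S}{n}$ ($R{\left(n,S \right)} = \frac{2 S}{2 n} = 2 S \frac{1}{2 n} = \frac{S}{n}$)
$b{\left(o \right)} = 15 - o$ ($b{\left(o \right)} = \left(2 - -13\right) - o = \left(2 + 13\right) - o = 15 - o$)
$b{\left(-23 \right)} - R{\left(I{\left(-6,-14 \right)},-185 \right)} = \left(15 - -23\right) - - \frac{185}{-14} = \left(15 + 23\right) - \left(-185\right) \left(- \frac{1}{14}\right) = 38 - \frac{185}{14} = \frac{347}{14}$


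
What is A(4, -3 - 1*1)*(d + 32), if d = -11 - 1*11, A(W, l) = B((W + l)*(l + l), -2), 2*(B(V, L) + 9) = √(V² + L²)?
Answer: -80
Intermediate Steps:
B(V, L) = -9 + √(L² + V²)/2 (B(V, L) = -9 + √(V² + L²)/2 = -9 + √(L² + V²)/2)
A(W, l) = -9 + √(4 + 4*l²*(W + l)²)/2 (A(W, l) = -9 + √((-2)² + ((W + l)*(l + l))²)/2 = -9 + √(4 + ((W + l)*(2*l))²)/2 = -9 + √(4 + (2*l*(W + l))²)/2 = -9 + √(4 + 4*l²*(W + l)²)/2)
d = -22 (d = -11 - 11 = -22)
A(4, -3 - 1*1)*(d + 32) = (-9 + √(1 + (-3 - 1*1)²*(4 + (-3 - 1*1))²))*(-22 + 32) = (-9 + √(1 + (-3 - 1)²*(4 + (-3 - 1))²))*10 = (-9 + √(1 + (-4)²*(4 - 4)²))*10 = (-9 + √(1 + 16*0²))*10 = (-9 + √(1 + 16*0))*10 = (-9 + √(1 + 0))*10 = (-9 + √1)*10 = (-9 + 1)*10 = -8*10 = -80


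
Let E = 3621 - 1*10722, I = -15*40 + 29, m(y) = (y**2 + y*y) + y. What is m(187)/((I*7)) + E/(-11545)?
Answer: -781210428/46145365 ≈ -16.929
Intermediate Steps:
m(y) = y + 2*y**2 (m(y) = (y**2 + y**2) + y = 2*y**2 + y = y + 2*y**2)
I = -571 (I = -600 + 29 = -571)
E = -7101 (E = 3621 - 10722 = -7101)
m(187)/((I*7)) + E/(-11545) = (187*(1 + 2*187))/((-571*7)) - 7101/(-11545) = (187*(1 + 374))/(-3997) - 7101*(-1/11545) = (187*375)*(-1/3997) + 7101/11545 = 70125*(-1/3997) + 7101/11545 = -70125/3997 + 7101/11545 = -781210428/46145365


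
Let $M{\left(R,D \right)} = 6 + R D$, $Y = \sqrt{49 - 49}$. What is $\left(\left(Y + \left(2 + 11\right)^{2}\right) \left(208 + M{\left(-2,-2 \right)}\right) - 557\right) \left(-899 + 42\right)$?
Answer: $-31096245$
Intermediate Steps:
$Y = 0$ ($Y = \sqrt{0} = 0$)
$M{\left(R,D \right)} = 6 + D R$
$\left(\left(Y + \left(2 + 11\right)^{2}\right) \left(208 + M{\left(-2,-2 \right)}\right) - 557\right) \left(-899 + 42\right) = \left(\left(0 + \left(2 + 11\right)^{2}\right) \left(208 + \left(6 - -4\right)\right) - 557\right) \left(-899 + 42\right) = \left(\left(0 + 13^{2}\right) \left(208 + \left(6 + 4\right)\right) - 557\right) \left(-857\right) = \left(\left(0 + 169\right) \left(208 + 10\right) - 557\right) \left(-857\right) = \left(169 \cdot 218 - 557\right) \left(-857\right) = \left(36842 - 557\right) \left(-857\right) = 36285 \left(-857\right) = -31096245$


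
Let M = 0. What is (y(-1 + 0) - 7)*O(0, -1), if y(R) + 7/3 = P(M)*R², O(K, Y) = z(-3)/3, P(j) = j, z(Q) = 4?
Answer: -112/9 ≈ -12.444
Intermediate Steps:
O(K, Y) = 4/3
y(R) = -7/3 (y(R) = -7/3 + 0*R² = -7/3 + 0 = -7/3)
(y(-1 + 0) - 7)*O(0, -1) = (-7/3 - 7)*(4/3) = -28/3*4/3 = -112/9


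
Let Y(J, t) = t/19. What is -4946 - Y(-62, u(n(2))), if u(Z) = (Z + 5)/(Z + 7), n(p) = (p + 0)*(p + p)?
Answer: -1409623/285 ≈ -4946.0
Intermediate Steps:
n(p) = 2*p² (n(p) = p*(2*p) = 2*p²)
u(Z) = (5 + Z)/(7 + Z)
Y(J, t) = t/19 (Y(J, t) = t*(1/19) = t/19)
-4946 - Y(-62, u(n(2))) = -4946 - (5 + 2*2²)/(7 + 2*2²)/19 = -4946 - (5 + 2*4)/(7 + 2*4)/19 = -4946 - (5 + 8)/(7 + 8)/19 = -4946 - 13/15/19 = -4946 - (1/15)*13/19 = -4946 - 13/(19*15) = -4946 - 1*13/285 = -4946 - 13/285 = -1409623/285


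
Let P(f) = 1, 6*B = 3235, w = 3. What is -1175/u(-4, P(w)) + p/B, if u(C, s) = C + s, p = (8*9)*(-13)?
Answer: 3784277/9705 ≈ 389.93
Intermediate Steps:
p = -936 (p = 72*(-13) = -936)
B = 3235/6 (B = (⅙)*3235 = 3235/6 ≈ 539.17)
-1175/u(-4, P(w)) + p/B = -1175/(-4 + 1) - 936/3235/6 = -1175/(-3) - 936*6/3235 = -1175*(-⅓) - 5616/3235 = 1175/3 - 5616/3235 = 3784277/9705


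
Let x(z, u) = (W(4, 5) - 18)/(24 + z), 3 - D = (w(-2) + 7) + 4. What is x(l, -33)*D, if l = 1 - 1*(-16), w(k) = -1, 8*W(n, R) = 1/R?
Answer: 5033/1640 ≈ 3.0689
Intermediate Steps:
W(n, R) = 1/(8*R) (W(n, R) = (1/R)/8 = 1/(8*R))
D = -7 (D = 3 - ((-1 + 7) + 4) = 3 - (6 + 4) = 3 - 1*10 = 3 - 10 = -7)
l = 17 (l = 1 + 16 = 17)
x(z, u) = -719/(40*(24 + z)) (x(z, u) = ((1/8)/5 - 18)/(24 + z) = ((1/8)*(1/5) - 18)/(24 + z) = (1/40 - 18)/(24 + z) = -719/(40*(24 + z)))
x(l, -33)*D = -719/(960 + 40*17)*(-7) = -719/(960 + 680)*(-7) = -719/1640*(-7) = 5033/1640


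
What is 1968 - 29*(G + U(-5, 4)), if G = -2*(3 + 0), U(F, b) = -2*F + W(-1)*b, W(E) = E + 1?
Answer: 1852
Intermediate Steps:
W(E) = 1 + E
U(F, b) = -2*F (U(F, b) = -2*F + (1 - 1)*b = -2*F + 0*b = -2*F + 0 = -2*F)
G = -6 (G = -2*3 = -6)
1968 - 29*(G + U(-5, 4)) = 1968 - 29*(-6 - 2*(-5)) = 1968 - 29*(-6 + 10) = 1968 - 29*4 = 1968 - 1*116 = 1968 - 116 = 1852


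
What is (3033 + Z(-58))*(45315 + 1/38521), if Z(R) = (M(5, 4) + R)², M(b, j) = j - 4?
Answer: 11166469605052/38521 ≈ 2.8988e+8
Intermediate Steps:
M(b, j) = -4 + j
Z(R) = R² (Z(R) = ((-4 + 4) + R)² = (0 + R)² = R²)
(3033 + Z(-58))*(45315 + 1/38521) = (3033 + (-58)²)*(45315 + 1/38521) = (3033 + 3364)*(45315 + 1/38521) = 6397*(1745579116/38521) = 11166469605052/38521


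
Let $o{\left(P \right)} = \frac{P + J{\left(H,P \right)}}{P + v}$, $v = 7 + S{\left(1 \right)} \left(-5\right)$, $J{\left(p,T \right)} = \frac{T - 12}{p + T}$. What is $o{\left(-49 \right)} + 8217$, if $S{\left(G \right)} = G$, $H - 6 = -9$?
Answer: $\frac{20084835}{2444} \approx 8218.0$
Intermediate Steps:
$H = -3$ ($H = 6 - 9 = -3$)
$J{\left(p,T \right)} = \frac{-12 + T}{T + p}$
$v = 2$ ($v = 7 + 1 \left(-5\right) = 7 - 5 = 2$)
$o{\left(P \right)} = \frac{P + \frac{-12 + P}{-3 + P}}{2 + P}$ ($o{\left(P \right)} = \frac{P + \frac{-12 + P}{P - 3}}{P + 2} = \frac{P + \frac{-12 + P}{-3 + P}}{2 + P}$)
$o{\left(-49 \right)} + 8217 = \frac{-12 - 49 - 49 \left(-3 - 49\right)}{\left(-3 - 49\right) \left(2 - 49\right)} + 8217 = \frac{-12 - 49 - -2548}{\left(-52\right) \left(-47\right)} + 8217 = \left(- \frac{1}{52}\right) \left(- \frac{1}{47}\right) \left(-12 - 49 + 2548\right) + 8217 = \left(- \frac{1}{52}\right) \left(- \frac{1}{47}\right) 2487 + 8217 = \frac{2487}{2444} + 8217 = \frac{20084835}{2444}$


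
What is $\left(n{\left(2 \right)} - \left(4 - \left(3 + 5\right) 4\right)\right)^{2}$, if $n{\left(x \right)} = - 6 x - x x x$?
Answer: $64$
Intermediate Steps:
$n{\left(x \right)} = - x^{3} - 6 x$ ($n{\left(x \right)} = - 6 x - x^{2} x = - 6 x - x^{3} = - x^{3} - 6 x$)
$\left(n{\left(2 \right)} - \left(4 - \left(3 + 5\right) 4\right)\right)^{2} = \left(\left(-1\right) 2 \left(6 + 2^{2}\right) - \left(4 - \left(3 + 5\right) 4\right)\right)^{2} = \left(\left(-1\right) 2 \left(6 + 4\right) + \left(-4 + 8 \cdot 4\right)\right)^{2} = \left(\left(-1\right) 2 \cdot 10 + \left(-4 + 32\right)\right)^{2} = \left(-20 + 28\right)^{2} = 8^{2} = 64$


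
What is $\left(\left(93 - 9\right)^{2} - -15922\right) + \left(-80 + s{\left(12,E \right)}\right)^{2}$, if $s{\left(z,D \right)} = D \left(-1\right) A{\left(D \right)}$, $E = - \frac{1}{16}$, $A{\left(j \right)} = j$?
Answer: $\frac{1925357569}{65536} \approx 29379.0$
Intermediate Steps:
$E = - \frac{1}{16}$ ($E = \left(-1\right) \frac{1}{16} = - \frac{1}{16} \approx -0.0625$)
$s{\left(z,D \right)} = - D^{2}$ ($s{\left(z,D \right)} = D \left(-1\right) D = - D D = - D^{2}$)
$\left(\left(93 - 9\right)^{2} - -15922\right) + \left(-80 + s{\left(12,E \right)}\right)^{2} = \left(\left(93 - 9\right)^{2} - -15922\right) + \left(-80 - \left(- \frac{1}{16}\right)^{2}\right)^{2} = \left(84^{2} + 15922\right) + \left(-80 - \frac{1}{256}\right)^{2} = \left(7056 + 15922\right) + \left(-80 - \frac{1}{256}\right)^{2} = 22978 + \left(- \frac{20481}{256}\right)^{2} = 22978 + \frac{419471361}{65536} = \frac{1925357569}{65536}$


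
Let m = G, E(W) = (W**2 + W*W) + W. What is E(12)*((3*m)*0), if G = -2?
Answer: 0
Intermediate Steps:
E(W) = W + 2*W**2 (E(W) = (W**2 + W**2) + W = 2*W**2 + W = W + 2*W**2)
m = -2
E(12)*((3*m)*0) = (12*(1 + 2*12))*((3*(-2))*0) = (12*(1 + 24))*(-6*0) = (12*25)*0 = 300*0 = 0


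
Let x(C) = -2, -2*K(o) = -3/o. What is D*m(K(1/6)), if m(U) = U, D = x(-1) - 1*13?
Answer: -135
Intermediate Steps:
K(o) = 3/(2*o) (K(o) = -(-3)/(2*o) = 3/(2*o))
D = -15 (D = -2 - 1*13 = -2 - 13 = -15)
D*m(K(1/6)) = -45/(2*(1/6)) = -45/(2*(1*(1/6))) = -45/(2*1/6) = -45*6/2 = -15*9 = -135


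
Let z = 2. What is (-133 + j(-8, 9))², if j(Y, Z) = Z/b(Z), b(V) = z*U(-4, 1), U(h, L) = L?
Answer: 66049/4 ≈ 16512.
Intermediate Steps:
b(V) = 2 (b(V) = 2*1 = 2)
j(Y, Z) = Z/2
(-133 + j(-8, 9))² = (-133 + (½)*9)² = (-133 + 9/2)² = (-257/2)² = 66049/4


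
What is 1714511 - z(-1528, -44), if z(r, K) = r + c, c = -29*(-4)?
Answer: 1715923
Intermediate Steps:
c = 116
z(r, K) = 116 + r (z(r, K) = r + 116 = 116 + r)
1714511 - z(-1528, -44) = 1714511 - (116 - 1528) = 1714511 - 1*(-1412) = 1714511 + 1412 = 1715923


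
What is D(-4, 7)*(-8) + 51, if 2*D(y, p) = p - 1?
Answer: 27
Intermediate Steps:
D(y, p) = -½ + p/2 (D(y, p) = (p - 1)/2 = (-1 + p)/2 = -½ + p/2)
D(-4, 7)*(-8) + 51 = (-½ + (½)*7)*(-8) + 51 = (-½ + 7/2)*(-8) + 51 = 3*(-8) + 51 = -24 + 51 = 27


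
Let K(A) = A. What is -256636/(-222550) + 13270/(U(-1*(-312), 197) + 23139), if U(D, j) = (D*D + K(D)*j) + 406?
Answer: 24875791504/20291330075 ≈ 1.2259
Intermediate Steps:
U(D, j) = 406 + D**2 + D*j (U(D, j) = (D*D + D*j) + 406 = (D**2 + D*j) + 406 = 406 + D**2 + D*j)
-256636/(-222550) + 13270/(U(-1*(-312), 197) + 23139) = -256636/(-222550) + 13270/((406 + (-1*(-312))**2 - 1*(-312)*197) + 23139) = -256636*(-1/222550) + 13270/((406 + 312**2 + 312*197) + 23139) = 128318/111275 + 13270/((406 + 97344 + 61464) + 23139) = 128318/111275 + 13270/(159214 + 23139) = 128318/111275 + 13270/182353 = 24875791504/20291330075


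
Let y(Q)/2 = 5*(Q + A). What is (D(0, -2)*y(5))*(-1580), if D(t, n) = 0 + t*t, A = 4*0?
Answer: 0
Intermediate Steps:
A = 0
D(t, n) = t**2 (D(t, n) = 0 + t**2 = t**2)
y(Q) = 10*Q (y(Q) = 2*(5*(Q + 0)) = 2*(5*Q) = 10*Q)
(D(0, -2)*y(5))*(-1580) = (0**2*(10*5))*(-1580) = (0*50)*(-1580) = 0*(-1580) = 0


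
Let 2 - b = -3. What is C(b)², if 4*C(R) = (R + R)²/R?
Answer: 25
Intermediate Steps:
b = 5 (b = 2 - 1*(-3) = 2 + 3 = 5)
C(R) = R (C(R) = ((R + R)²/R)/4 = ((2*R)²/R)/4 = ((4*R²)/R)/4 = (4*R)/4 = R)
C(b)² = 5² = 25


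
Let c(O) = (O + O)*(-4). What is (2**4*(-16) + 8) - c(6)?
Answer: -200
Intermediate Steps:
c(O) = -8*O (c(O) = (2*O)*(-4) = -8*O)
(2**4*(-16) + 8) - c(6) = (2**4*(-16) + 8) - (-8)*6 = (16*(-16) + 8) - 1*(-48) = (-256 + 8) + 48 = -248 + 48 = -200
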